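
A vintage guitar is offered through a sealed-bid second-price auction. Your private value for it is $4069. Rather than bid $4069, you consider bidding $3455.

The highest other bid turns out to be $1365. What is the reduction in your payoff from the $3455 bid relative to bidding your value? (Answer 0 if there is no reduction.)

$0

Bidding your value $4069: you win (since $4069 > $1365) and pay $1365. Payoff $2704.
Bidding $3455: you win and pay $1365. Payoff $4069 − $1365 = $2704.
Difference = $2704 − $2704 = $0; both bids lead to the same outcome because the competing bid is below both your value and your alternative bid.
In a second-price auction your bid sets only whether you win, not what you pay, so bidding your true value is weakly dominant.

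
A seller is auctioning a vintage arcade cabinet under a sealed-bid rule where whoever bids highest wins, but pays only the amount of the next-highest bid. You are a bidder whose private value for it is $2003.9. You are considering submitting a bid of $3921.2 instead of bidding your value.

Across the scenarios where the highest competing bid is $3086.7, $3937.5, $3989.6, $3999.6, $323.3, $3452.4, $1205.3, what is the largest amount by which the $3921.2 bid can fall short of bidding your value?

$3086.7: truthful gives $0, deviation gives −$1082.8 → loss $1082.8.
$3937.5: same outcome either way → loss $0.
$3989.6: same outcome either way → loss $0.
$3999.6: same outcome either way → loss $0.
$323.3: same outcome either way → loss $0.
$3452.4: truthful gives $0, deviation gives −$1448.5 → loss $1448.5.
$1205.3: same outcome either way → loss $0.
Maximum loss: $1448.5.

$1448.5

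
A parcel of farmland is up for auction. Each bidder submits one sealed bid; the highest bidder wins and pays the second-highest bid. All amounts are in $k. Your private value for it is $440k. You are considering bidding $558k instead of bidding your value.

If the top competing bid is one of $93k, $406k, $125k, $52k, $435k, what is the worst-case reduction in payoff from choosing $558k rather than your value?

$0k

$93k: same outcome either way → loss $0k.
$406k: same outcome either way → loss $0k.
$125k: same outcome either way → loss $0k.
$52k: same outcome either way → loss $0k.
$435k: same outcome either way → loss $0k.
Maximum loss: $0k.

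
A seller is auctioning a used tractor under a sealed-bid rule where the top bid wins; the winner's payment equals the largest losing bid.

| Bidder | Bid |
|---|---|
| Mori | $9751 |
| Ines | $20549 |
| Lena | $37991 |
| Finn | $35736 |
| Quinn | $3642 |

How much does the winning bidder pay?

Highest bid: Lena at $37991, so Lena wins.
Second-highest bid: Finn at $35736 — that is the price the winner pays.

$35736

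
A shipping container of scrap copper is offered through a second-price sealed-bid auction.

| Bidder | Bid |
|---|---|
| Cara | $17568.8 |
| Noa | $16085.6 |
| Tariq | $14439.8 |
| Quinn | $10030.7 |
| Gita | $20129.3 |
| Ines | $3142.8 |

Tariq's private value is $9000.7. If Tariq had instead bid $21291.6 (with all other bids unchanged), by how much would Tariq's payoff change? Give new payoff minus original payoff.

The highest bid among the other bidders is $20129.3; Tariq's bid doesn't change that.
Original bid $14439.8: Tariq is not highest (top rival bid is $20129.3); payoff $0.
Alternative bid $21291.6: Tariq is highest, pays the top rival bid $20129.3; payoff $9000.7 − $20129.3 = −$11128.6.
Change in payoff = −$11128.6 − ($0) = −$11128.6.

−$11128.6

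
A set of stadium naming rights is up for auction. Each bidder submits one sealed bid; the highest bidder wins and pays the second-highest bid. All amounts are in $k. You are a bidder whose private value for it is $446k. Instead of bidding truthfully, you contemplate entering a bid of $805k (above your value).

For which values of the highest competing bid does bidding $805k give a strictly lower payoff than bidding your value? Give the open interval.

($446k, $805k)

If the competing bid is below $446k, both bids win at the same price — no difference.
If it is above $805k, both bids lose — no difference.
If it lies strictly between $446k and $805k, bidding your value loses (payoff 0) while bidding $805k wins at a price above your value (payoff negative).
So the deviation strictly hurts on the open interval ($446k, $805k).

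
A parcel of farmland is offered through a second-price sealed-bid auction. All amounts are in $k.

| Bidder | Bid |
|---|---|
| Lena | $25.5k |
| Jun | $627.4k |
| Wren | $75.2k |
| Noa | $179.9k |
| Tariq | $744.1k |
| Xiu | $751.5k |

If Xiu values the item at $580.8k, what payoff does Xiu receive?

−$163.3k

Highest bid: Xiu at $751.5k, so Xiu wins.
Second-highest bid: Tariq at $744.1k — that is the price the winner pays.
Xiu's payoff = value − price = $580.8k − $744.1k = −$163.3k.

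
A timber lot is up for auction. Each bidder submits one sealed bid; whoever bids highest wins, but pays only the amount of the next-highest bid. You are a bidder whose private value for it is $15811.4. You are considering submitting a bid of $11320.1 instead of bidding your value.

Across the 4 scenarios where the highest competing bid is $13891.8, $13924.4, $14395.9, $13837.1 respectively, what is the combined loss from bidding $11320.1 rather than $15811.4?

The deviation costs you only when the competing bid falls strictly between $11320.1 and $15811.4; elsewhere both bids give the same outcome.
$13891.8: truthful payoff $1919.6, deviation payoff $0 → loss $1919.6.
$13924.4: truthful payoff $1887, deviation payoff $0 → loss $1887.
$14395.9: truthful payoff $1415.5, deviation payoff $0 → loss $1415.5.
$13837.1: truthful payoff $1974.3, deviation payoff $0 → loss $1974.3.
Total loss = $1919.6 + $1887 + $1415.5 + $1974.3 = $7196.4.

$7196.4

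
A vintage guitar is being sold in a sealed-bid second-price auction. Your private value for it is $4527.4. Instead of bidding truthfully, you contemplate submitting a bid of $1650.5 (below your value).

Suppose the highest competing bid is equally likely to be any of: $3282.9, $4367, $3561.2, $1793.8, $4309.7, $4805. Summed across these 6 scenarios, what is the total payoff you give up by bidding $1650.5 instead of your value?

The deviation costs you only when the competing bid falls strictly between $1650.5 and $4527.4; elsewhere both bids give the same outcome.
$3282.9: truthful payoff $1244.5, deviation payoff $0 → loss $1244.5.
$4367: truthful payoff $160.4, deviation payoff $0 → loss $160.4.
$3561.2: truthful payoff $966.2, deviation payoff $0 → loss $966.2.
$1793.8: truthful payoff $2733.6, deviation payoff $0 → loss $2733.6.
$4309.7: truthful payoff $217.7, deviation payoff $0 → loss $217.7.
$4805: outcomes coincide → loss $0.
Total loss = $1244.5 + $160.4 + $966.2 + $2733.6 + $217.7 = $5322.4.
Because the price is fixed by the runner-up's bid, deviating from your value can only change a good outcome into a bad one — never the reverse.

$5322.4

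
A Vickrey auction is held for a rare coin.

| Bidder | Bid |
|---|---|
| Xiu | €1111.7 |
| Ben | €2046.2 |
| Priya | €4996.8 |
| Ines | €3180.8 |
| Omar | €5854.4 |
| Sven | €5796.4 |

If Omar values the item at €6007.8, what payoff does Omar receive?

Highest bid: Omar at €5854.4, so Omar wins.
Second-highest bid: Sven at €5796.4 — that is the price the winner pays.
Omar's payoff = value − price = €6007.8 − €5796.4 = €211.4.

€211.4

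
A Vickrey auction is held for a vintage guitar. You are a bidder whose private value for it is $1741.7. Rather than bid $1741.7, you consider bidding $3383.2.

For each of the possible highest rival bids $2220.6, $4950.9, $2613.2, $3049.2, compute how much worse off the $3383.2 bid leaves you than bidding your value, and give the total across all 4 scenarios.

The deviation costs you only when the competing bid falls strictly between $1741.7 and $3383.2; elsewhere both bids give the same outcome.
$2220.6: truthful payoff $0, deviation payoff −$478.9 → loss $478.9.
$4950.9: outcomes coincide → loss $0.
$2613.2: truthful payoff $0, deviation payoff −$871.5 → loss $871.5.
$3049.2: truthful payoff $0, deviation payoff −$1307.5 → loss $1307.5.
Total loss = $478.9 + $871.5 + $1307.5 = $2657.9.

$2657.9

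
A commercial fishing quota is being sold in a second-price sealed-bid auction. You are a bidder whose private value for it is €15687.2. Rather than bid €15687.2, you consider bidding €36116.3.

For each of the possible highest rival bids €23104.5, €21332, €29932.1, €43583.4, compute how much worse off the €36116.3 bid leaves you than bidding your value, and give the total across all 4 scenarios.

€27307

The deviation costs you only when the competing bid falls strictly between €15687.2 and €36116.3; elsewhere both bids give the same outcome.
€23104.5: truthful payoff €0, deviation payoff −€7417.3 → loss €7417.3.
€21332: truthful payoff €0, deviation payoff −€5644.8 → loss €5644.8.
€29932.1: truthful payoff €0, deviation payoff −€14244.9 → loss €14244.9.
€43583.4: outcomes coincide → loss €0.
Total loss = €7417.3 + €5644.8 + €14244.9 = €27307.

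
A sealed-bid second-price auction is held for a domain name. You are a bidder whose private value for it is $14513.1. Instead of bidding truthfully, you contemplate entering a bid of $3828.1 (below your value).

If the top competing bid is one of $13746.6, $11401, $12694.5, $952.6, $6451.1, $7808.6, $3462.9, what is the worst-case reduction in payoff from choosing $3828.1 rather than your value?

$8062

$13746.6: truthful gives $766.5, deviation gives $0 → loss $766.5.
$11401: truthful gives $3112.1, deviation gives $0 → loss $3112.1.
$12694.5: truthful gives $1818.6, deviation gives $0 → loss $1818.6.
$952.6: same outcome either way → loss $0.
$6451.1: truthful gives $8062, deviation gives $0 → loss $8062.
$7808.6: truthful gives $6704.5, deviation gives $0 → loss $6704.5.
$3462.9: same outcome either way → loss $0.
Maximum loss: $8062.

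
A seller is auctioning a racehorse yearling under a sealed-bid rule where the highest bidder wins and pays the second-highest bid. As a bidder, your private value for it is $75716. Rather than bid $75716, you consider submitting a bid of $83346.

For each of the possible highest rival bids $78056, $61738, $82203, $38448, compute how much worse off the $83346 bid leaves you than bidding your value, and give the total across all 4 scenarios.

$8827

The deviation costs you only when the competing bid falls strictly between $75716 and $83346; elsewhere both bids give the same outcome.
$78056: truthful payoff $0, deviation payoff −$2340 → loss $2340.
$61738: outcomes coincide → loss $0.
$82203: truthful payoff $0, deviation payoff −$6487 → loss $6487.
$38448: outcomes coincide → loss $0.
Total loss = $2340 + $6487 = $8827.
In a second-price auction your bid sets only whether you win, not what you pay, so bidding your true value is weakly dominant.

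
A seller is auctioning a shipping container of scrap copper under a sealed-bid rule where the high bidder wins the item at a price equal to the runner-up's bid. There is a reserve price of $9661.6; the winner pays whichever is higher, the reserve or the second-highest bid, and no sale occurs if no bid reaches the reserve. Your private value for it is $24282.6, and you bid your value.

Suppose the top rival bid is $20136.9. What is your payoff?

Your bid $24282.6 is the highest and exceeds the reserve.
Price = max(second-highest bid, reserve) = max($20136.9, $9661.6) = $20136.9.
Payoff = $24282.6 − $20136.9 = $4145.7.

$4145.7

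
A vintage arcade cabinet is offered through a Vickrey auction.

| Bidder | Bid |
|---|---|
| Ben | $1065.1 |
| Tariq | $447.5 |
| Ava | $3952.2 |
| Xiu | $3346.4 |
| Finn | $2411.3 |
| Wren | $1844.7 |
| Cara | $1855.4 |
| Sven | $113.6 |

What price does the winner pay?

Highest bid: Ava at $3952.2, so Ava wins.
Second-highest bid: Xiu at $3346.4 — that is the price the winner pays.

$3346.4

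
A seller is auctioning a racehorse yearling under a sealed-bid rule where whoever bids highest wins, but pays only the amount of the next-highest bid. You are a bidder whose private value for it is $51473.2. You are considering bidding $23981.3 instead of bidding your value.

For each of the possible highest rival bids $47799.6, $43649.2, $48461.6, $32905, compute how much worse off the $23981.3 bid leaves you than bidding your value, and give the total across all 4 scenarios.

The deviation costs you only when the competing bid falls strictly between $23981.3 and $51473.2; elsewhere both bids give the same outcome.
$47799.6: truthful payoff $3673.6, deviation payoff $0 → loss $3673.6.
$43649.2: truthful payoff $7824, deviation payoff $0 → loss $7824.
$48461.6: truthful payoff $3011.6, deviation payoff $0 → loss $3011.6.
$32905: truthful payoff $18568.2, deviation payoff $0 → loss $18568.2.
Total loss = $3673.6 + $7824 + $3011.6 + $18568.2 = $33077.4.

$33077.4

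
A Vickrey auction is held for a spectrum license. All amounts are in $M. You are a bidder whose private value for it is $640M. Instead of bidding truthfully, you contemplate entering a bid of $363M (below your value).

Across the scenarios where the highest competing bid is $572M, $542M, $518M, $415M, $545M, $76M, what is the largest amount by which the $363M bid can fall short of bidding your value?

$225M

$572M: truthful gives $68M, deviation gives $0M → loss $68M.
$542M: truthful gives $98M, deviation gives $0M → loss $98M.
$518M: truthful gives $122M, deviation gives $0M → loss $122M.
$415M: truthful gives $225M, deviation gives $0M → loss $225M.
$545M: truthful gives $95M, deviation gives $0M → loss $95M.
$76M: same outcome either way → loss $0M.
Maximum loss: $225M.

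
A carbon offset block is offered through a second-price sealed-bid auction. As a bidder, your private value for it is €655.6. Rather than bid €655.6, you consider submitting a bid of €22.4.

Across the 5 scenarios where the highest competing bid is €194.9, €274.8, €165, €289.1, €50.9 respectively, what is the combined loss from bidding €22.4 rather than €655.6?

The deviation costs you only when the competing bid falls strictly between €22.4 and €655.6; elsewhere both bids give the same outcome.
€194.9: truthful payoff €460.7, deviation payoff €0 → loss €460.7.
€274.8: truthful payoff €380.8, deviation payoff €0 → loss €380.8.
€165: truthful payoff €490.6, deviation payoff €0 → loss €490.6.
€289.1: truthful payoff €366.5, deviation payoff €0 → loss €366.5.
€50.9: truthful payoff €604.7, deviation payoff €0 → loss €604.7.
Total loss = €460.7 + €380.8 + €490.6 + €366.5 + €604.7 = €2303.3.
Truthful bidding weakly dominates here: raising your bid can only win items priced above your value, and lowering it can only forfeit items priced below.

€2303.3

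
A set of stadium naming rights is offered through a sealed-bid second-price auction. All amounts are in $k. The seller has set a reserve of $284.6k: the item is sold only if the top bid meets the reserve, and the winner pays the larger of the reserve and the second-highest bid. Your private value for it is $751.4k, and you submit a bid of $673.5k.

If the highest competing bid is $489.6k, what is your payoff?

$261.8k

Your bid $673.5k is the highest and exceeds the reserve.
Price = max(second-highest bid, reserve) = max($489.6k, $284.6k) = $489.6k.
Payoff = $751.4k − $489.6k = $261.8k.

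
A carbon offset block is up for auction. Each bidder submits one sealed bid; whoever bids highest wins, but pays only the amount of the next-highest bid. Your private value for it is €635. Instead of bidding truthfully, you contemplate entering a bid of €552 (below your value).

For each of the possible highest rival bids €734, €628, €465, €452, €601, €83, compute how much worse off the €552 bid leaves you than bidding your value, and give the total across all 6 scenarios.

The deviation costs you only when the competing bid falls strictly between €552 and €635; elsewhere both bids give the same outcome.
€734: outcomes coincide → loss €0.
€628: truthful payoff €7, deviation payoff €0 → loss €7.
€465: outcomes coincide → loss €0.
€452: outcomes coincide → loss €0.
€601: truthful payoff €34, deviation payoff €0 → loss €34.
€83: outcomes coincide → loss €0.
Total loss = €7 + €34 = €41.

€41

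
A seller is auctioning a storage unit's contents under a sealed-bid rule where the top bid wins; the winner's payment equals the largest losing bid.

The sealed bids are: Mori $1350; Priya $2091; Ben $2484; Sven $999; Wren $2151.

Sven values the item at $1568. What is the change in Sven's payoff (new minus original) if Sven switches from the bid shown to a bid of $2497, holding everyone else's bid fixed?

The highest bid among the other bidders is $2484; Sven's bid doesn't change that.
Original bid $999: Sven is not highest (top rival bid is $2484); payoff $0.
Alternative bid $2497: Sven is highest, pays the top rival bid $2484; payoff $1568 − $2484 = −$916.
Change in payoff = −$916 − ($0) = −$916.

−$916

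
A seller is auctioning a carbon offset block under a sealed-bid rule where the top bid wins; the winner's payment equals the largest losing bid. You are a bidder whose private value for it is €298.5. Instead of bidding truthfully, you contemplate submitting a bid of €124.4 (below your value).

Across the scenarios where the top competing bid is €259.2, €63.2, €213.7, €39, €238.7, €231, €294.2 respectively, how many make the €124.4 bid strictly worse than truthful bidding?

The deviation hurts exactly when the highest competing bid lies strictly between €124.4 and €298.5 — underbidding then forfeits a profitable win.
€259.2: inside the interval → strictly worse (loss €39.3).
€63.2: below both → same outcome either way.
€213.7: inside the interval → strictly worse (loss €84.8).
€39: below both → same outcome either way.
€238.7: inside the interval → strictly worse (loss €59.8).
€231: inside the interval → strictly worse (loss €67.5).
€294.2: inside the interval → strictly worse (loss €4.3).
Count: 5.

5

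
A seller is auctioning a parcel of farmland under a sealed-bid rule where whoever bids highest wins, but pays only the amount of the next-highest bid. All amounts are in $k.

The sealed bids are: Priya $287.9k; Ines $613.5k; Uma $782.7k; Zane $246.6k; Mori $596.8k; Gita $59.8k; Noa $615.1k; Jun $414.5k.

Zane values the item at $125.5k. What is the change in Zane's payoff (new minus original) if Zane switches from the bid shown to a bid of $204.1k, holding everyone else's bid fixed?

$0k

The highest bid among the other bidders is $782.7k; Zane's bid doesn't change that.
Original bid $246.6k: Zane is not highest (top rival bid is $782.7k); payoff $0k.
Alternative bid $204.1k: Zane is not highest (top rival bid is $782.7k); payoff $0k.
Change in payoff = $0k − ($0k) = $0k.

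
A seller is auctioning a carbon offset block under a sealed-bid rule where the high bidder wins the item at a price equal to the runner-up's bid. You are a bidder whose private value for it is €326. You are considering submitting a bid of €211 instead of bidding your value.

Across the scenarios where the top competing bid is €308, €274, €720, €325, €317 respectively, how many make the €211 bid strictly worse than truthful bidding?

The deviation hurts exactly when the highest competing bid lies strictly between €211 and €326 — underbidding then forfeits a profitable win.
€308: inside the interval → strictly worse (loss €18).
€274: inside the interval → strictly worse (loss €52).
€720: above both → same outcome either way.
€325: inside the interval → strictly worse (loss €1).
€317: inside the interval → strictly worse (loss €9).
Count: 4.

4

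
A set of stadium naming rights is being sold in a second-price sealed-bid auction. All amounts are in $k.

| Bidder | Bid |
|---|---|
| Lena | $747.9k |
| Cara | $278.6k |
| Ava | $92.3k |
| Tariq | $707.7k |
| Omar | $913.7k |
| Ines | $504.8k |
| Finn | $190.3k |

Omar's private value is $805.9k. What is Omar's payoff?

$58k

Highest bid: Omar at $913.7k, so Omar wins.
Second-highest bid: Lena at $747.9k — that is the price the winner pays.
Omar's payoff = value − price = $805.9k − $747.9k = $58k.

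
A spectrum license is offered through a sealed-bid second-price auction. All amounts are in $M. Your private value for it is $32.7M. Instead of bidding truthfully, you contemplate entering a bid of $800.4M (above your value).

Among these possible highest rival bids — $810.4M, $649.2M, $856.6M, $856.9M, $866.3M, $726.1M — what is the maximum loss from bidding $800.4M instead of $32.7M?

$693.4M

$810.4M: same outcome either way → loss $0M.
$649.2M: truthful gives $0M, deviation gives −$616.5M → loss $616.5M.
$856.6M: same outcome either way → loss $0M.
$856.9M: same outcome either way → loss $0M.
$866.3M: same outcome either way → loss $0M.
$726.1M: truthful gives $0M, deviation gives −$693.4M → loss $693.4M.
Maximum loss: $693.4M.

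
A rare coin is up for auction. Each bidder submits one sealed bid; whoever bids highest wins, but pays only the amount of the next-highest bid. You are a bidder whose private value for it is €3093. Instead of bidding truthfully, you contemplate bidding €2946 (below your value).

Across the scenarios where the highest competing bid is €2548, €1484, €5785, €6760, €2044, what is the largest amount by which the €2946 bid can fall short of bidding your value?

€0

€2548: same outcome either way → loss €0.
€1484: same outcome either way → loss €0.
€5785: same outcome either way → loss €0.
€6760: same outcome either way → loss €0.
€2044: same outcome either way → loss €0.
Maximum loss: €0.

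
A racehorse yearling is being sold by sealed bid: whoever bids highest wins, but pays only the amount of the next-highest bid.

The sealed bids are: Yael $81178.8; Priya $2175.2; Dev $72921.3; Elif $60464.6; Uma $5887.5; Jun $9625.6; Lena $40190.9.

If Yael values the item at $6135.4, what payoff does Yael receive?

−$66785.9

Highest bid: Yael at $81178.8, so Yael wins.
Second-highest bid: Dev at $72921.3 — that is the price the winner pays.
Yael's payoff = value − price = $6135.4 − $72921.3 = −$66785.9.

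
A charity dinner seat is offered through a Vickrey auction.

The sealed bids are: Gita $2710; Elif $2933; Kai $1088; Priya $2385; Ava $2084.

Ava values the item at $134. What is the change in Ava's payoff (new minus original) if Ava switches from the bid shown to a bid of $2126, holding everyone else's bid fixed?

The highest bid among the other bidders is $2933; Ava's bid doesn't change that.
Original bid $2084: Ava is not highest (top rival bid is $2933); payoff $0.
Alternative bid $2126: Ava is not highest (top rival bid is $2933); payoff $0.
Change in payoff = $0 − ($0) = $0.

$0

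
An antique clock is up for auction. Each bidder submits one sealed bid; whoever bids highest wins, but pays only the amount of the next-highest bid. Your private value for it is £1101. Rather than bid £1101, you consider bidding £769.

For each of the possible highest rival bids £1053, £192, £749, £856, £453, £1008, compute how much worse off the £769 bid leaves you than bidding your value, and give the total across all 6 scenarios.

The deviation costs you only when the competing bid falls strictly between £769 and £1101; elsewhere both bids give the same outcome.
£1053: truthful payoff £48, deviation payoff £0 → loss £48.
£192: outcomes coincide → loss £0.
£749: outcomes coincide → loss £0.
£856: truthful payoff £245, deviation payoff £0 → loss £245.
£453: outcomes coincide → loss £0.
£1008: truthful payoff £93, deviation payoff £0 → loss £93.
Total loss = £48 + £245 + £93 = £386.

£386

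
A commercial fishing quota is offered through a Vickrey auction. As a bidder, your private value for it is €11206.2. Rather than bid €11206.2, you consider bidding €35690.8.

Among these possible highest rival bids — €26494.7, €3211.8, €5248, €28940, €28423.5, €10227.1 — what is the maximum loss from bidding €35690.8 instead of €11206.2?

€26494.7: truthful gives €0, deviation gives −€15288.5 → loss €15288.5.
€3211.8: same outcome either way → loss €0.
€5248: same outcome either way → loss €0.
€28940: truthful gives €0, deviation gives −€17733.8 → loss €17733.8.
€28423.5: truthful gives €0, deviation gives −€17217.3 → loss €17217.3.
€10227.1: same outcome either way → loss €0.
Maximum loss: €17733.8.

€17733.8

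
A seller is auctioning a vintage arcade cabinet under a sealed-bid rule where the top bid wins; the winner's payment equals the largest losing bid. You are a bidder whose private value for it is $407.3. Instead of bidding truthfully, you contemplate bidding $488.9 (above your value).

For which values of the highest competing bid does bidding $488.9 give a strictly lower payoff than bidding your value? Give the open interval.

If the competing bid is below $407.3, both bids win at the same price — no difference.
If it is above $488.9, both bids lose — no difference.
If it lies strictly between $407.3 and $488.9, bidding your value loses (payoff 0) while bidding $488.9 wins at a price above your value (payoff negative).
So the deviation strictly hurts on the open interval ($407.3, $488.9).
In a second-price auction your bid sets only whether you win, not what you pay, so bidding your true value is weakly dominant.

($407.3, $488.9)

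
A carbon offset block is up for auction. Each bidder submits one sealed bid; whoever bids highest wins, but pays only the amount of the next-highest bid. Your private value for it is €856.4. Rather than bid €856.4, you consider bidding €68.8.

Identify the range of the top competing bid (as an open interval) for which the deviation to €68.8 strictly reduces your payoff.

If the competing bid is below €68.8, both bids win at the same price — no difference.
If it is above €856.4, both bids lose — no difference.
If it lies strictly between €68.8 and €856.4, bidding your value wins at a price below your value (positive payoff) while bidding €68.8 loses (payoff 0).
So the deviation strictly hurts on the open interval (€68.8, €856.4).

(€68.8, €856.4)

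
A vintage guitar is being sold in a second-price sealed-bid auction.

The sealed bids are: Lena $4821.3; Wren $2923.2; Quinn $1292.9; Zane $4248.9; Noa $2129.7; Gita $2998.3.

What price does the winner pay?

$4248.9

Highest bid: Lena at $4821.3, so Lena wins.
Second-highest bid: Zane at $4248.9 — that is the price the winner pays.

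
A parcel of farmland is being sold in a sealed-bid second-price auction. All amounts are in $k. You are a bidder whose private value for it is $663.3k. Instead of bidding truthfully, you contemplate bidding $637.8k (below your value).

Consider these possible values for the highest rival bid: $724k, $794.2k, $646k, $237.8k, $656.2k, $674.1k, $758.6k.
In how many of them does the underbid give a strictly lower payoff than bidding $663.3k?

The deviation hurts exactly when the highest competing bid lies strictly between $637.8k and $663.3k — underbidding then forfeits a profitable win.
$724k: above both → same outcome either way.
$794.2k: above both → same outcome either way.
$646k: inside the interval → strictly worse (loss $17.3k).
$237.8k: below both → same outcome either way.
$656.2k: inside the interval → strictly worse (loss $7.1k).
$674.1k: above both → same outcome either way.
$758.6k: above both → same outcome either way.
Count: 2.

2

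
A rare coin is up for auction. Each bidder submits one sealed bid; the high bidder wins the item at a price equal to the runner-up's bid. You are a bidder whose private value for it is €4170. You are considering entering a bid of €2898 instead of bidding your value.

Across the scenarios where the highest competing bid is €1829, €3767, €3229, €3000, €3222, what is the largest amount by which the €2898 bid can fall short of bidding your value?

€1829: same outcome either way → loss €0.
€3767: truthful gives €403, deviation gives €0 → loss €403.
€3229: truthful gives €941, deviation gives €0 → loss €941.
€3000: truthful gives €1170, deviation gives €0 → loss €1170.
€3222: truthful gives €948, deviation gives €0 → loss €948.
Maximum loss: €1170.

€1170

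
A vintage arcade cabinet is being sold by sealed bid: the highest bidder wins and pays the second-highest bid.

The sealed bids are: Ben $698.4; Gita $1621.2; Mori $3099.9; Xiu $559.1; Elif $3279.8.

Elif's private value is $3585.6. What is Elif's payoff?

Highest bid: Elif at $3279.8, so Elif wins.
Second-highest bid: Mori at $3099.9 — that is the price the winner pays.
Elif's payoff = value − price = $3585.6 − $3099.9 = $485.7.

$485.7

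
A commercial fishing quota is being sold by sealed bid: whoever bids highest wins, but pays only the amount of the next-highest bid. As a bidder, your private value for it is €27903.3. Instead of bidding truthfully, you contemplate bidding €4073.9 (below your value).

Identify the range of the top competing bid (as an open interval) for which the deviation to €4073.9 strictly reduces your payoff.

If the competing bid is below €4073.9, both bids win at the same price — no difference.
If it is above €27903.3, both bids lose — no difference.
If it lies strictly between €4073.9 and €27903.3, bidding your value wins at a price below your value (positive payoff) while bidding €4073.9 loses (payoff 0).
So the deviation strictly hurts on the open interval (€4073.9, €27903.3).
Truthful bidding weakly dominates here: raising your bid can only win items priced above your value, and lowering it can only forfeit items priced below.

(€4073.9, €27903.3)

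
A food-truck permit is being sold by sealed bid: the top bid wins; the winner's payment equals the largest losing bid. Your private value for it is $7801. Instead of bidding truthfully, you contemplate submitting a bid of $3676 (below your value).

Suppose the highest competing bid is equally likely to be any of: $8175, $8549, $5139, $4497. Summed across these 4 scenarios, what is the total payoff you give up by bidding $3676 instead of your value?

$5966

The deviation costs you only when the competing bid falls strictly between $3676 and $7801; elsewhere both bids give the same outcome.
$8175: outcomes coincide → loss $0.
$8549: outcomes coincide → loss $0.
$5139: truthful payoff $2662, deviation payoff $0 → loss $2662.
$4497: truthful payoff $3304, deviation payoff $0 → loss $3304.
Total loss = $2662 + $3304 = $5966.
In a second-price auction your bid sets only whether you win, not what you pay, so bidding your true value is weakly dominant.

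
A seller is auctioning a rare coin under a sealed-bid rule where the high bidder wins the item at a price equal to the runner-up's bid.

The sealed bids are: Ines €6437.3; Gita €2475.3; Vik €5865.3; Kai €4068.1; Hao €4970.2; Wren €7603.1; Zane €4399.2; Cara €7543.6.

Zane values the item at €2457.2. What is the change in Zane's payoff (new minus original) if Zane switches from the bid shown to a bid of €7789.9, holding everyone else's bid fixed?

−€5145.9

The highest bid among the other bidders is €7603.1; Zane's bid doesn't change that.
Original bid €4399.2: Zane is not highest (top rival bid is €7603.1); payoff €0.
Alternative bid €7789.9: Zane is highest, pays the top rival bid €7603.1; payoff €2457.2 − €7603.1 = −€5145.9.
Change in payoff = −€5145.9 − (€0) = −€5145.9.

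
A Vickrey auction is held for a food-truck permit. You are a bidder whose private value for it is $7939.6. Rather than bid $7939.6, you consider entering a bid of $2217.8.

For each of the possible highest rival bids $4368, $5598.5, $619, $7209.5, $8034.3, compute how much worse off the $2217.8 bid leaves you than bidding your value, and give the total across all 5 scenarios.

The deviation costs you only when the competing bid falls strictly between $2217.8 and $7939.6; elsewhere both bids give the same outcome.
$4368: truthful payoff $3571.6, deviation payoff $0 → loss $3571.6.
$5598.5: truthful payoff $2341.1, deviation payoff $0 → loss $2341.1.
$619: outcomes coincide → loss $0.
$7209.5: truthful payoff $730.1, deviation payoff $0 → loss $730.1.
$8034.3: outcomes coincide → loss $0.
Total loss = $3571.6 + $2341.1 + $730.1 = $6642.8.

$6642.8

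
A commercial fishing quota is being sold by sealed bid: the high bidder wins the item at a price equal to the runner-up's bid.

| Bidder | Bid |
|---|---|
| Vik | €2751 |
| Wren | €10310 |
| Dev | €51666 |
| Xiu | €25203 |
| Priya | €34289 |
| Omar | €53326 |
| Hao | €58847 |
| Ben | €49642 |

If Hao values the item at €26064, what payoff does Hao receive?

−€27262

Highest bid: Hao at €58847, so Hao wins.
Second-highest bid: Omar at €53326 — that is the price the winner pays.
Hao's payoff = value − price = €26064 − €53326 = −€27262.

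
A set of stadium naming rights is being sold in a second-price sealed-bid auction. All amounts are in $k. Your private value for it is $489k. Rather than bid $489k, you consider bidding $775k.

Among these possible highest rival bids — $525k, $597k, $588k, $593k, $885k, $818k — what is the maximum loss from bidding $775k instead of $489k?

$108k

$525k: truthful gives $0k, deviation gives −$36k → loss $36k.
$597k: truthful gives $0k, deviation gives −$108k → loss $108k.
$588k: truthful gives $0k, deviation gives −$99k → loss $99k.
$593k: truthful gives $0k, deviation gives −$104k → loss $104k.
$885k: same outcome either way → loss $0k.
$818k: same outcome either way → loss $0k.
Maximum loss: $108k.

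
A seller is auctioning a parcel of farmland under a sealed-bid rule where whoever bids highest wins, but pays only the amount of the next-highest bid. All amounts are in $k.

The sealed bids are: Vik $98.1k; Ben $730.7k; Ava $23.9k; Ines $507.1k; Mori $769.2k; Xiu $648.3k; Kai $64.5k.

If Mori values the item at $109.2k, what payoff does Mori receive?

Highest bid: Mori at $769.2k, so Mori wins.
Second-highest bid: Ben at $730.7k — that is the price the winner pays.
Mori's payoff = value − price = $109.2k − $730.7k = −$621.5k.

−$621.5k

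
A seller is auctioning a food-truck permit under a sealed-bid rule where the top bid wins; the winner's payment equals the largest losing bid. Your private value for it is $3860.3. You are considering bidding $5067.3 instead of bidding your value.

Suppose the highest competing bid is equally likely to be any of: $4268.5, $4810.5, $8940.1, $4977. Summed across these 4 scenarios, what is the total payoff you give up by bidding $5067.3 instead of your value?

$2475.1

The deviation costs you only when the competing bid falls strictly between $3860.3 and $5067.3; elsewhere both bids give the same outcome.
$4268.5: truthful payoff $0, deviation payoff −$408.2 → loss $408.2.
$4810.5: truthful payoff $0, deviation payoff −$950.2 → loss $950.2.
$8940.1: outcomes coincide → loss $0.
$4977: truthful payoff $0, deviation payoff −$1116.7 → loss $1116.7.
Total loss = $408.2 + $950.2 + $1116.7 = $2475.1.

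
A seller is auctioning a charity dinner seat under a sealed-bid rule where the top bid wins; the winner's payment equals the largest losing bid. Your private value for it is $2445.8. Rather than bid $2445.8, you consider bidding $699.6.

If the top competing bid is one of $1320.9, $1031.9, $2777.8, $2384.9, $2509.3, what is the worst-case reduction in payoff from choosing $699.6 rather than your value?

$1413.9

$1320.9: truthful gives $1124.9, deviation gives $0 → loss $1124.9.
$1031.9: truthful gives $1413.9, deviation gives $0 → loss $1413.9.
$2777.8: same outcome either way → loss $0.
$2384.9: truthful gives $60.9, deviation gives $0 → loss $60.9.
$2509.3: same outcome either way → loss $0.
Maximum loss: $1413.9.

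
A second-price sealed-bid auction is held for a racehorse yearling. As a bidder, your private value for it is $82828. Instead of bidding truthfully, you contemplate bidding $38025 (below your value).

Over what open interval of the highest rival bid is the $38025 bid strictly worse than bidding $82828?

($38025, $82828)

If the competing bid is below $38025, both bids win at the same price — no difference.
If it is above $82828, both bids lose — no difference.
If it lies strictly between $38025 and $82828, bidding your value wins at a price below your value (positive payoff) while bidding $38025 loses (payoff 0).
So the deviation strictly hurts on the open interval ($38025, $82828).
Truthful bidding weakly dominates here: raising your bid can only win items priced above your value, and lowering it can only forfeit items priced below.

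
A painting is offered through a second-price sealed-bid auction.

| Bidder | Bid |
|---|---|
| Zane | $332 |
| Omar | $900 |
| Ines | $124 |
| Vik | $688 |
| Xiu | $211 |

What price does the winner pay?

Highest bid: Omar at $900, so Omar wins.
Second-highest bid: Vik at $688 — that is the price the winner pays.

$688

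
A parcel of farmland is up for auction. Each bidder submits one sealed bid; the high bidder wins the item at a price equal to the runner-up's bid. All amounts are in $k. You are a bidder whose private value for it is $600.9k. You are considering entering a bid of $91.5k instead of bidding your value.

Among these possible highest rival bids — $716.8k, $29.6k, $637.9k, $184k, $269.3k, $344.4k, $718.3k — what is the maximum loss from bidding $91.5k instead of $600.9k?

$716.8k: same outcome either way → loss $0k.
$29.6k: same outcome either way → loss $0k.
$637.9k: same outcome either way → loss $0k.
$184k: truthful gives $416.9k, deviation gives $0k → loss $416.9k.
$269.3k: truthful gives $331.6k, deviation gives $0k → loss $331.6k.
$344.4k: truthful gives $256.5k, deviation gives $0k → loss $256.5k.
$718.3k: same outcome either way → loss $0k.
Maximum loss: $416.9k.

$416.9k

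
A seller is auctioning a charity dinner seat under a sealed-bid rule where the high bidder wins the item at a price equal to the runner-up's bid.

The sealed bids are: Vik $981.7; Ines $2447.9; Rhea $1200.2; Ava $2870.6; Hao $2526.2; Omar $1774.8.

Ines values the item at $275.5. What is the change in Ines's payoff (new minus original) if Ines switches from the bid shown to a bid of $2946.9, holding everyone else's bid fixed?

The highest bid among the other bidders is $2870.6; Ines's bid doesn't change that.
Original bid $2447.9: Ines is not highest (top rival bid is $2870.6); payoff $0.
Alternative bid $2946.9: Ines is highest, pays the top rival bid $2870.6; payoff $275.5 − $2870.6 = −$2595.1.
Change in payoff = −$2595.1 − ($0) = −$2595.1.

−$2595.1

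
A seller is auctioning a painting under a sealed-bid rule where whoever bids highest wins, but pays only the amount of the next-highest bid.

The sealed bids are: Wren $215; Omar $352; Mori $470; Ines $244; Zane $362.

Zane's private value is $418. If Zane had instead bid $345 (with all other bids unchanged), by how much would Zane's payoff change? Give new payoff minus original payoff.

$0

The highest bid among the other bidders is $470; Zane's bid doesn't change that.
Original bid $362: Zane is not highest (top rival bid is $470); payoff $0.
Alternative bid $345: Zane is not highest (top rival bid is $470); payoff $0.
Change in payoff = $0 − ($0) = $0.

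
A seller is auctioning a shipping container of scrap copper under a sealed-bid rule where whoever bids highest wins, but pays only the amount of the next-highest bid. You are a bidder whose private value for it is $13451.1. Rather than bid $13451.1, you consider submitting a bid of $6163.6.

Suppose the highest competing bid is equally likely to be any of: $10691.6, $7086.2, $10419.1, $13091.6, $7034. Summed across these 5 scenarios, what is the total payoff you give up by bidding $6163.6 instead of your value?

$18933

The deviation costs you only when the competing bid falls strictly between $6163.6 and $13451.1; elsewhere both bids give the same outcome.
$10691.6: truthful payoff $2759.5, deviation payoff $0 → loss $2759.5.
$7086.2: truthful payoff $6364.9, deviation payoff $0 → loss $6364.9.
$10419.1: truthful payoff $3032, deviation payoff $0 → loss $3032.
$13091.6: truthful payoff $359.5, deviation payoff $0 → loss $359.5.
$7034: truthful payoff $6417.1, deviation payoff $0 → loss $6417.1.
Total loss = $2759.5 + $6364.9 + $3032 + $359.5 + $6417.1 = $18933.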